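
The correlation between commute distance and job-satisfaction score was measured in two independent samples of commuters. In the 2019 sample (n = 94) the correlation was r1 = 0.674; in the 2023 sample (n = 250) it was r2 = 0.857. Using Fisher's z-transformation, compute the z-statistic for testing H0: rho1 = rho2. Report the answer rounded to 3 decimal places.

z1 = atanh(0.674) = 0.818037,  z2 = atanh(0.857) = 1.281936
SE = √(1/(n1−3) + 1/(n2−3)) = √(1/91 + 1/247) = √(0.0109890 + 0.0040486) = √0.0150376 = 0.122628
z = (z1 − z2)/SE = (0.818037 − 1.281936) / 0.122628 = -0.463899 / 0.122628 = -3.783

-3.783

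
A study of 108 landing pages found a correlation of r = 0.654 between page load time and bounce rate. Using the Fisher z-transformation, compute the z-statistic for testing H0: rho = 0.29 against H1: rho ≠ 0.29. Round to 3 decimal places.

4.956

z_r = atanh(0.654) = 0.782257,  z_0 = atanh(0.29) = 0.298566
SE = 1/√(n−3) = 1/√105 = 0.097590
z = (z_r − z_0)/SE = (0.782257 − 0.298566) / 0.097590 = 0.483691 / 0.097590 = 4.956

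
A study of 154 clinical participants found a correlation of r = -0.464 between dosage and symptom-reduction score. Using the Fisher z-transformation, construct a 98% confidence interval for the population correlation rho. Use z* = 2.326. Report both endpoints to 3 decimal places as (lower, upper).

Fisher z: z_r = atanh(r) = ½·ln((1+(-0.464))/(1−(-0.464))) = -0.502397
SE(z) = 1/√(n−3) = 1/√151 = 0.081379
98% ⇒ z* = 2.326; margin = 2.326·0.081379 = 0.189288
CI on z-scale: (-0.691685, -0.313109)
Back-transform: tanh(-0.691685) = -0.599063, tanh(-0.313109) = -0.303263

(-0.599, -0.303)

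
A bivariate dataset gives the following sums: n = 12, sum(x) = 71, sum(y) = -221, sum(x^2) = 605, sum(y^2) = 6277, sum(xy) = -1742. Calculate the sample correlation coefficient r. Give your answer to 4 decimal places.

Numerator: nΣxy − (Σx)(Σy) = 12·(-1742) − (71)(-221) = -5213
Denominator: √[(nΣx²−(Σx)²)(nΣy²−(Σy)²)]
  nΣx²−(Σx)² = 12·605 − 5041 = 2219;  nΣy²−(Σy)² = 12·6277 − 48841 = 26483
  √(2219·26483) = √58765777 = 7665.8840
r = -5213 / 7665.8840 = -0.6800

-0.6800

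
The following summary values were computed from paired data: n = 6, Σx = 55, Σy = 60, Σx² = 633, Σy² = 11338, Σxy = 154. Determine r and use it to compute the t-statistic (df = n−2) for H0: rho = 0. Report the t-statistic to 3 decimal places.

-0.715

S_xy = nΣxy − ΣxΣy = 6·154 − 55·60 = 924 − 3300 = -2376
S_xx = nΣx² − (Σx)² = 6·633 − 55² = 3798 − 3025 = 773
S_yy = nΣy² − (Σy)² = 6·11338 − 60² = 68028 − 3600 = 64428
r = S_xy / √(S_xx·S_yy) = -2376 / √(773·64428) = -2376 / √49802844 = -2376 / 7057.1130 = -0.3367
t = r·√(n−2)/√(1−r²) = -0.3367·√4 / √(1−0.113367) = -0.673400 / 0.941612 = -0.715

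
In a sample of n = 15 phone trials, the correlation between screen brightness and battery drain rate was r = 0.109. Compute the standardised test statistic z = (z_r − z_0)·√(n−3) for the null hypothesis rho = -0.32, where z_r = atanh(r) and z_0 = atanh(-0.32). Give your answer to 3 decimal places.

1.528

Fisher z: atanh(0.109) = 0.109435, atanh(-0.32) = -0.331647
z = (z_r − z_0)·√(n−3) = (0.109435 − (-0.331647))·√12 = 0.441082 · 3.464102 = 1.528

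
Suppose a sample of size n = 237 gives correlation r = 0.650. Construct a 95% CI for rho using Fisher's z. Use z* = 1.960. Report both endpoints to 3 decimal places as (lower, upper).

(0.570, 0.718)

z_r = atanh(0.650) = 0.775299;  SE = 1/√(n−3) = 1/√234 = 0.065372
z-limits: 0.775299 ± 1.960·0.065372 = 0.775299 ± 0.128129 = [0.647170, 0.903428]
ρ-limits: (tanh 0.647170, tanh 0.903428) = (0.570, 0.718)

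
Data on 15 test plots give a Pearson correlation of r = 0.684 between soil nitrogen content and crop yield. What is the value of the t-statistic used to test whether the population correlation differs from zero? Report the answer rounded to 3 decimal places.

t = r·√(n−2) / √(1−r²) with r = 0.684, n = 15
  = 0.684·√13 / √(1 − 0.467856)
  = 0.684·3.605551 / 0.729482
  = 2.466197 / 0.729482 = 3.381

3.381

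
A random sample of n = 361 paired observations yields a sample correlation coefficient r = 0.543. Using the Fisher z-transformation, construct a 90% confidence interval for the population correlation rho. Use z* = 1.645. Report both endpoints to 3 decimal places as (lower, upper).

Fisher z: z_r = atanh(r) = ½·ln((1+0.543)/(1−0.543)) = 0.608400
SE(z) = 1/√(n−3) = 1/√358 = 0.052852
90% ⇒ z* = 1.645; margin = 1.645·0.052852 = 0.086942
CI on z-scale: (0.521458, 0.695342)
Back-transform: tanh(0.521458) = 0.478825, tanh(0.695342) = 0.601403

(0.479, 0.601)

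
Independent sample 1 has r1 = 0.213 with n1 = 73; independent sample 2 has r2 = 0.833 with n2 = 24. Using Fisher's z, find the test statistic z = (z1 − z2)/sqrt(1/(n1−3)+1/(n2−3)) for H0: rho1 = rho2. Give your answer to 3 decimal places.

-3.945

z1 = atanh(0.213) = 0.216312,  z2 = atanh(0.833) = 1.197858
SE = √(1/(n1−3) + 1/(n2−3)) = √(1/70 + 1/21) = √(0.0142857 + 0.0476190) = √0.0619047 = 0.248807
z = (z1 − z2)/SE = (0.216312 − 1.197858) / 0.248807 = -0.981546 / 0.248807 = -3.945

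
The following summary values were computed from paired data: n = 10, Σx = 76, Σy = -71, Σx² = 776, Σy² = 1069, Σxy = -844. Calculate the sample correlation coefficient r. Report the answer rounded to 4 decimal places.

Numerator: nΣxy − (Σx)(Σy) = 10·(-844) − (76)(-71) = -3044
Denominator: √[(nΣx²−(Σx)²)(nΣy²−(Σy)²)]
  nΣx²−(Σx)² = 10·776 − 5776 = 1984;  nΣy²−(Σy)² = 10·1069 − 5041 = 5649
  √(1984·5649) = √11207616 = 3347.7778
r = -3044 / 3347.7778 = -0.9093

-0.9093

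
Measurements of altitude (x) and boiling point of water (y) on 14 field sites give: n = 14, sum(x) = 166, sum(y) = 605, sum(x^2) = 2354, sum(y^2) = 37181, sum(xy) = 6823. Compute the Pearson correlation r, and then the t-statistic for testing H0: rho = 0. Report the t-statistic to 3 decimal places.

S_xy = nΣxy − ΣxΣy = 14·6823 − 166·605 = 95522 − 100430 = -4908
S_xx = nΣx² − (Σx)² = 14·2354 − 166² = 32956 − 27556 = 5400
S_yy = nΣy² − (Σy)² = 14·37181 − 605² = 520534 − 366025 = 154509
r = S_xy / √(S_xx·S_yy) = -4908 / √(5400·154509) = -4908 / √834348600 = -4908 / 28885.0930 = -0.1699
t = r·√(n−2)/√(1−r²) = -0.1699·√12 / √(1−0.028866) = -0.588551 / 0.985461 = -0.597

-0.597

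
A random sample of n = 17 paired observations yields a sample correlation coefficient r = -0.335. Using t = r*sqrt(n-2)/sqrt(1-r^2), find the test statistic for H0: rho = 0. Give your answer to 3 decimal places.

-1.377

t = r·√(n−2) / √(1−r²) with r = -0.335, n = 17
  = -0.335·√15 / √(1 − 0.112225)
  = -0.335·3.872983 / 0.942218
  = -1.297449 / 0.942218 = -1.377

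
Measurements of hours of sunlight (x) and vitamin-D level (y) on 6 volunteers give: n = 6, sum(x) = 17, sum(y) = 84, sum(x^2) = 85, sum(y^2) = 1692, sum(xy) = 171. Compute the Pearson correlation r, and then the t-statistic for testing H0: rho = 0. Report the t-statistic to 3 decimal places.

-1.112

Numerator: nΣxy − (Σx)(Σy) = 6·171 − (17)(84) = -402
Denominator: √[(nΣx²−(Σx)²)(nΣy²−(Σy)²)]
  nΣx²−(Σx)² = 6·85 − 289 = 221;  nΣy²−(Σy)² = 6·1692 − 7056 = 3096
  √(221·3096) = √684216 = 827.1735
r = -402 / 827.1735 = -0.4860
t = r·√(n−2)/√(1−r²) = -0.4860·√4 / √(1−0.236196) = -0.972000 / 0.873959 = -1.112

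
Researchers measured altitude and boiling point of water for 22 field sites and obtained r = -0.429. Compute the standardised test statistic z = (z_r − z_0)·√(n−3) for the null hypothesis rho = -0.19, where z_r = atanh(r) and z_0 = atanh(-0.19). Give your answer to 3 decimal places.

-1.161

Fisher z: atanh(-0.429) = -0.458670, atanh(-0.19) = -0.192337
z = (z_r − z_0)·√(n−3) = (-0.458670 − (-0.192337))·√19 = -0.266333 · 4.358899 = -1.161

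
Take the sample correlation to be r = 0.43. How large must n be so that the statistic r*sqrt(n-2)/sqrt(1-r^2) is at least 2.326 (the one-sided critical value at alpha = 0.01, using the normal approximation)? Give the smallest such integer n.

Need r·√(n−2)/√(1−r²) ≥ 2.326
√(n−2) ≥ 2.326·√(1−0.1849) / 0.43 = 2.326·0.902829 / 0.43 = 4.8837
n−2 ≥ 23.8505  ⇒  n ≥ 25.8505
Smallest integer n = 26

26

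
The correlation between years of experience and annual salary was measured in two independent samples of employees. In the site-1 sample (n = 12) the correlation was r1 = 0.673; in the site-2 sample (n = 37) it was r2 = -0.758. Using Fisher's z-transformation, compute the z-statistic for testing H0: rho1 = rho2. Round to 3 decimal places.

Fisher z-transforms: z1 = atanh(0.673) = 0.816207, z2 = atanh(-0.758) = -0.991497; difference d = 1.807704
Var(d) = 1/9 + 1/34 = 0.1111111 + 0.0294118 = 0.1405229
z = d/√Var(d) = 1.807704 / √0.1405229 = 1.807704 / 0.374864 = 4.822

4.822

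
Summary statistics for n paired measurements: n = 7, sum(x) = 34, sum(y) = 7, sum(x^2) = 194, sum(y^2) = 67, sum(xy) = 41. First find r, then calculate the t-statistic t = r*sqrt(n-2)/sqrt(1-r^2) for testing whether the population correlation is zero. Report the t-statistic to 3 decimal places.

S_xy = nΣxy − ΣxΣy = 7·41 − 34·7 = 287 − 238 = 49
S_xx = nΣx² − (Σx)² = 7·194 − 34² = 1358 − 1156 = 202
S_yy = nΣy² − (Σy)² = 7·67 − 7² = 469 − 49 = 420
r = S_xy / √(S_xx·S_yy) = 49 / √(202·420) = 49 / √84840 = 49 / 291.2731 = 0.1682
t = r·√(n−2)/√(1−r²) = 0.1682·√5 / √(1−0.028291) = 0.376107 / 0.985753 = 0.382

0.382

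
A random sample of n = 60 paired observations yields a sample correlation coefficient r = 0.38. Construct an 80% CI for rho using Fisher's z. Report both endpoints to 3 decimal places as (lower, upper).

(0.226, 0.515)

z_r = atanh(0.38) = 0.400060;  SE = 1/√(n−3) = 1/√57 = 0.132453
z-limits: 0.400060 ± 1.282·0.132453 = 0.400060 ± 0.169805 = [0.230255, 0.569865]
ρ-limits: (tanh 0.230255, tanh 0.569865) = (0.226, 0.515)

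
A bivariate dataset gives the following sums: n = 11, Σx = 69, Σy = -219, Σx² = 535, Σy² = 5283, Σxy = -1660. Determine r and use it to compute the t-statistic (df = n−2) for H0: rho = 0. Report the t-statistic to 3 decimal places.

-7.727

Numerator: nΣxy − (Σx)(Σy) = 11·(-1660) − (69)(-219) = -3149
Denominator: √[(nΣx²−(Σx)²)(nΣy²−(Σy)²)]
  nΣx²−(Σx)² = 11·535 − 4761 = 1124;  nΣy²−(Σy)² = 11·5283 − 47961 = 10152
  √(1124·10152) = √11410848 = 3377.9947
r = -3149 / 3377.9947 = -0.9322
t = r·√(n−2)/√(1−r²) = -0.9322·√9 / √(1−0.868997) = -2.796600 / 0.361943 = -7.727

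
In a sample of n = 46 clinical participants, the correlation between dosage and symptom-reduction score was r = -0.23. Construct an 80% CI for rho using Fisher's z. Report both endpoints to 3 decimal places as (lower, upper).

(-0.405, -0.039)

Fisher z: z_r = atanh(r) = ½·ln((1+(-0.23))/(1−(-0.23))) = -0.234189
SE(z) = 1/√(n−3) = 1/√43 = 0.152499
80% ⇒ z* = 1.282; margin = 1.282·0.152499 = 0.195504
CI on z-scale: (-0.429693, -0.038685)
Back-transform: tanh(-0.429693) = -0.405065, tanh(-0.038685) = -0.038666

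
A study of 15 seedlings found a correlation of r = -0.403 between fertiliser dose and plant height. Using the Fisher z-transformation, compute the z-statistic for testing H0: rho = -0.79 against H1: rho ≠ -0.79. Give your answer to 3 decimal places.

2.232

Fisher z: atanh(-0.403) = -0.427225, atanh(-0.79) = -1.071432
z = (z_r − z_0)·√(n−3) = (-0.427225 − (-1.071432))·√12 = 0.644207 · 3.464102 = 2.232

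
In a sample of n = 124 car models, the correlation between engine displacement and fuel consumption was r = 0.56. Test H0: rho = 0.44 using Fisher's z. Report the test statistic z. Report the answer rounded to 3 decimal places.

1.767

Fisher z: atanh(0.56) = 0.632833, atanh(0.44) = 0.472231
z = (z_r − z_0)·√(n−3) = (0.632833 − 0.472231)·√121 = 0.160602 · 11.000000 = 1.767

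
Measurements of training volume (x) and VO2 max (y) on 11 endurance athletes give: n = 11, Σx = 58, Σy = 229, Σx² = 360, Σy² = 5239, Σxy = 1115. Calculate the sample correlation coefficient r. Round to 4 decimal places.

-0.5784

Numerator: nΣxy − (Σx)(Σy) = 11·1115 − (58)(229) = -1017
Denominator: √[(nΣx²−(Σx)²)(nΣy²−(Σy)²)]
  nΣx²−(Σx)² = 11·360 − 3364 = 596;  nΣy²−(Σy)² = 11·5239 − 52441 = 5188
  √(596·5188) = √3092048 = 1758.4220
r = -1017 / 1758.4220 = -0.5784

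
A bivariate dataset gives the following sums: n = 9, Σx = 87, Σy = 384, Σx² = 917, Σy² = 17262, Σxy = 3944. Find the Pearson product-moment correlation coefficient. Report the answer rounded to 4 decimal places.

Numerator: nΣxy − (Σx)(Σy) = 9·3944 − (87)(384) = 2088
Denominator: √[(nΣx²−(Σx)²)(nΣy²−(Σy)²)]
  nΣx²−(Σx)² = 9·917 − 7569 = 684;  nΣy²−(Σy)² = 9·17262 − 147456 = 7902
  √(684·7902) = √5404968 = 2324.8587
r = 2088 / 2324.8587 = 0.8981

0.8981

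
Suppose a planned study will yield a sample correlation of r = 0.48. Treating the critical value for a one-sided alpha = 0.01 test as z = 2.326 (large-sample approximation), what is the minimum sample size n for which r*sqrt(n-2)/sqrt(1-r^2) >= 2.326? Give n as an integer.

Need r·√(n−2)/√(1−r²) ≥ 2.326
√(n−2) ≥ 2.326·√(1−0.2304) / 0.48 = 2.326·0.877268 / 0.48 = 4.2511
n−2 ≥ 18.0719  ⇒  n ≥ 20.0719
Smallest integer n = 21

21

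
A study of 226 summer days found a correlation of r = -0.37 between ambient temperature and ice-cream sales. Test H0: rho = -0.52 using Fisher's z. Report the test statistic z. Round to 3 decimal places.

2.806

z_r = atanh(-0.37) = -0.388423,  z_0 = atanh(-0.52) = -0.576340
SE = 1/√(n−3) = 1/√223 = 0.066965
z = (z_r − z_0)/SE = (-0.388423 − (-0.576340)) / 0.066965 = 0.187917 / 0.066965 = 2.806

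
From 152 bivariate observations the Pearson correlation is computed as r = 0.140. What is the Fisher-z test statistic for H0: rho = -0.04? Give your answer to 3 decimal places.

2.209

Fisher z: atanh(0.140) = 0.140926, atanh(-0.04) = -0.040021
z = (z_r − z_0)·√(n−3) = (0.140926 − (-0.040021))·√149 = 0.180947 · 12.206556 = 2.209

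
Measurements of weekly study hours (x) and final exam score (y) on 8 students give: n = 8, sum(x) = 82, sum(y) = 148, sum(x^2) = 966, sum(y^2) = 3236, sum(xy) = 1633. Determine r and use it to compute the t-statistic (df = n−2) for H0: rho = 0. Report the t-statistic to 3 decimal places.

1.283

S_xy = nΣxy − ΣxΣy = 8·1633 − 82·148 = 13064 − 12136 = 928
S_xx = nΣx² − (Σx)² = 8·966 − 82² = 7728 − 6724 = 1004
S_yy = nΣy² − (Σy)² = 8·3236 − 148² = 25888 − 21904 = 3984
r = S_xy / √(S_xx·S_yy) = 928 / √(1004·3984) = 928 / √3999936 = 928 / 1999.9840 = 0.4640
t = r·√(n−2)/√(1−r²) = 0.4640·√6 / √(1−0.215296) = 1.136563 / 0.885835 = 1.283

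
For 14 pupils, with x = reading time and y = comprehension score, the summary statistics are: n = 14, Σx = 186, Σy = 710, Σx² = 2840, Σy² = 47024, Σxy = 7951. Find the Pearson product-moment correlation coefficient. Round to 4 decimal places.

Numerator: nΣxy − (Σx)(Σy) = 14·7951 − (186)(710) = -20746
Denominator: √[(nΣx²−(Σx)²)(nΣy²−(Σy)²)]
  nΣx²−(Σx)² = 14·2840 − 34596 = 5164;  nΣy²−(Σy)² = 14·47024 − 504100 = 154236
  √(5164·154236) = √796474704 = 28221.8834
r = -20746 / 28221.8834 = -0.7351

-0.7351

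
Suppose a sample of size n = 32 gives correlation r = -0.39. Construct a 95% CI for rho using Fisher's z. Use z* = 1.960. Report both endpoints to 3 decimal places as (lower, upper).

(-0.650, -0.048)

Fisher z: z_r = atanh(r) = ½·ln((1+(-0.39))/(1−(-0.39))) = -0.411800
SE(z) = 1/√(n−3) = 1/√29 = 0.185695
95% ⇒ z* = 1.960; margin = 1.960·0.185695 = 0.363962
CI on z-scale: (-0.775762, -0.047838)
Back-transform: tanh(-0.775762) = -0.650267, tanh(-0.047838) = -0.047802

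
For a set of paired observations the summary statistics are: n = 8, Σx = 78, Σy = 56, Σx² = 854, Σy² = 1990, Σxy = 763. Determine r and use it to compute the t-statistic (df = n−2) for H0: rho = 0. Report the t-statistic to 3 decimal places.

1.662

Numerator: nΣxy − (Σx)(Σy) = 8·763 − (78)(56) = 1736
Denominator: √[(nΣx²−(Σx)²)(nΣy²−(Σy)²)]
  nΣx²−(Σx)² = 8·854 − 6084 = 748;  nΣy²−(Σy)² = 8·1990 − 3136 = 12784
  √(748·12784) = √9562432 = 3092.3182
r = 1736 / 3092.3182 = 0.5614
t = r·√(n−2)/√(1−r²) = 0.5614·√6 / √(1−0.315170) = 1.375144 / 0.827545 = 1.662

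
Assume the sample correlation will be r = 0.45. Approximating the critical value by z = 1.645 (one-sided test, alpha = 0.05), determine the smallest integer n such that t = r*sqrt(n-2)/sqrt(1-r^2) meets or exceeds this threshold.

r√(n−2)/√(1−r²) ≥ 1.645  ⇔  n−2 ≥ (1.645)²·(1−r²)/r²
(1−r²)/r² = (1−0.2025)/0.2025 = 3.9383
n ≥ 2 + 2.706025·3.9383 = 2 + 10.6571 = 12.6571
⌈12.6571⌉ = 13

13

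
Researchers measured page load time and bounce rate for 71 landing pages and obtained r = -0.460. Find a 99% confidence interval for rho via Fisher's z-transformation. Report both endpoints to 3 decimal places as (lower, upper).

(-0.669, -0.183)

z_r = atanh(-0.460) = -0.497311;  SE = 1/√(n−3) = 1/√68 = 0.121268
z-limits: -0.497311 ± 2.576·0.121268 = -0.497311 ± 0.312386 = [-0.809697, -0.184925]
ρ-limits: (tanh -0.809697, tanh -0.184925) = (-0.669, -0.183)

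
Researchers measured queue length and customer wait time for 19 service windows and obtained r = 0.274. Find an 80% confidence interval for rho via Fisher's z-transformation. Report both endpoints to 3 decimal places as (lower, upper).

z_r = atanh(0.274) = 0.281183;  SE = 1/√(n−3) = 1/√16 = 0.250000
z-limits: 0.281183 ± 1.282·0.250000 = 0.281183 ± 0.320500 = [-0.039317, 0.601683]
ρ-limits: (tanh -0.039317, tanh 0.601683) = (-0.039, 0.538)

(-0.039, 0.538)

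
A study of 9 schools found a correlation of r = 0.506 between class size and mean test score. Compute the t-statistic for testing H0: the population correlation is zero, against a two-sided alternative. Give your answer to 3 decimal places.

t = r·√(n−2) / √(1−r²) with r = 0.506, n = 9
  = 0.506·√7 / √(1 − 0.256036)
  = 0.506·2.645751 / 0.862533
  = 1.338750 / 0.862533 = 1.552

1.552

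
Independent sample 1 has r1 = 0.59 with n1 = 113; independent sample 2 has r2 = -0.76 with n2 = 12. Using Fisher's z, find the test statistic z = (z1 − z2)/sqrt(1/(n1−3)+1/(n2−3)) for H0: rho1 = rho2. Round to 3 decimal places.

4.828

Fisher z-transforms: z1 = atanh(0.59) = 0.677666, z2 = atanh(-0.76) = -0.996215; difference d = 1.673881
Var(d) = 1/110 + 1/9 = 0.0090909 + 0.1111111 = 0.1202020
z = d/√Var(d) = 1.673881 / √0.1202020 = 1.673881 / 0.346702 = 4.828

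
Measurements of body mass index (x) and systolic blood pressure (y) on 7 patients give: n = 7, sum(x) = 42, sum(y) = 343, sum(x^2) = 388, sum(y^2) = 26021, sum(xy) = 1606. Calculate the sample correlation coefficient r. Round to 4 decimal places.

-0.4038

Numerator: nΣxy − (Σx)(Σy) = 7·1606 − (42)(343) = -3164
Denominator: √[(nΣx²−(Σx)²)(nΣy²−(Σy)²)]
  nΣx²−(Σx)² = 7·388 − 1764 = 952;  nΣy²−(Σy)² = 7·26021 − 117649 = 64498
  √(952·64498) = √61402096 = 7835.9490
r = -3164 / 7835.9490 = -0.4038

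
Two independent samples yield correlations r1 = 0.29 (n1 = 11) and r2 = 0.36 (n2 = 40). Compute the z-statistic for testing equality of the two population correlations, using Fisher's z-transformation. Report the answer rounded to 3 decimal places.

-0.201

z1 = atanh(0.29) = 0.298566,  z2 = atanh(0.36) = 0.376886
SE = √(1/(n1−3) + 1/(n2−3)) = √(1/8 + 1/37) = √(0.1250000 + 0.0270270) = √0.1520270 = 0.389906
z = (z1 − z2)/SE = (0.298566 − 0.376886) / 0.389906 = -0.078320 / 0.389906 = -0.201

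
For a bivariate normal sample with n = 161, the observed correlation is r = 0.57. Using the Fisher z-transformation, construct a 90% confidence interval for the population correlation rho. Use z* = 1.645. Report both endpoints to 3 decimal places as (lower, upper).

z_r = atanh(0.57) = 0.647523;  SE = 1/√(n−3) = 1/√158 = 0.079556
z-limits: 0.647523 ± 1.645·0.079556 = 0.647523 ± 0.130870 = [0.516653, 0.778393]
ρ-limits: (tanh 0.516653, tanh 0.778393) = (0.475, 0.652)

(0.475, 0.652)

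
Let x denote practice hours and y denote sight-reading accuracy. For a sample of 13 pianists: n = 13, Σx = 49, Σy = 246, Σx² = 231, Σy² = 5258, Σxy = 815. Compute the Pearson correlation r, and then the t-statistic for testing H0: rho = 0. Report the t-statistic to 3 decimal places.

Numerator: nΣxy − (Σx)(Σy) = 13·815 − (49)(246) = -1459
Denominator: √[(nΣx²−(Σx)²)(nΣy²−(Σy)²)]
  nΣx²−(Σx)² = 13·231 − 2401 = 602;  nΣy²−(Σy)² = 13·5258 − 60516 = 7838
  √(602·7838) = √4718476 = 2172.2053
r = -1459 / 2172.2053 = -0.6717
t = r·√(n−2)/√(1−r²) = -0.6717·√11 / √(1−0.451181) = -2.227777 / 0.740823 = -3.007

-3.007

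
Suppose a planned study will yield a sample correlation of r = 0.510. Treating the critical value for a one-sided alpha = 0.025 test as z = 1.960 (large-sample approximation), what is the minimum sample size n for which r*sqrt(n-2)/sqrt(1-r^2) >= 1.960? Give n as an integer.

Need r·√(n−2)/√(1−r²) ≥ 1.960
√(n−2) ≥ 1.960·√(1−0.260100) / 0.510 = 1.960·0.860174 / 0.510 = 3.3058
n−2 ≥ 10.9283  ⇒  n ≥ 12.9283
Smallest integer n = 13

13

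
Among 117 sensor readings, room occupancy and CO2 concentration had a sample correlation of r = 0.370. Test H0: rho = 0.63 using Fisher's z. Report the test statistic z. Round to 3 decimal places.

-3.769

z_r = atanh(0.370) = 0.388423,  z_0 = atanh(0.63) = 0.741416
SE = 1/√(n−3) = 1/√114 = 0.093659
z = (z_r − z_0)/SE = (0.388423 − 0.741416) / 0.093659 = -0.352993 / 0.093659 = -3.769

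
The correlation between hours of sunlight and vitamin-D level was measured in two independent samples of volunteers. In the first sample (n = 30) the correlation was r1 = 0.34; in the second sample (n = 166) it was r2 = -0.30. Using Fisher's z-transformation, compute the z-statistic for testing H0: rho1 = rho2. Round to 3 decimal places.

3.194

z1 = atanh(0.34) = 0.354093,  z2 = atanh(-0.30) = -0.309520
SE = √(1/(n1−3) + 1/(n2−3)) = √(1/27 + 1/163) = √(0.0370370 + 0.0061350) = √0.0431720 = 0.207779
z = (z1 − z2)/SE = (0.354093 − (-0.309520)) / 0.207779 = 0.663613 / 0.207779 = 3.194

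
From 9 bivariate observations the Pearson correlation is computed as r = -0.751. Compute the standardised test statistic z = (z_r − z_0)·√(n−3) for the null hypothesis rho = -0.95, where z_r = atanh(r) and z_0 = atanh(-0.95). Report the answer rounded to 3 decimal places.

Fisher z: atanh(-0.751) = -0.975245, atanh(-0.95) = -1.831781
z = (z_r − z_0)·√(n−3) = (-0.975245 − (-1.831781))·√6 = 0.856536 · 2.449490 = 2.098

2.098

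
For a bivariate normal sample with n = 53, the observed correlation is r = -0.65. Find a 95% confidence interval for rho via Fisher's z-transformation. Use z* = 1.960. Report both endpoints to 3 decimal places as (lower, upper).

Fisher z: z_r = atanh(r) = ½·ln((1+(-0.65))/(1−(-0.65))) = -0.775299
SE(z) = 1/√(n−3) = 1/√50 = 0.141421
95% ⇒ z* = 1.960; margin = 1.960·0.141421 = 0.277185
CI on z-scale: (-1.052484, -0.498114)
Back-transform: tanh(-1.052484) = -0.782770, tanh(-0.498114) = -0.460633

(-0.783, -0.461)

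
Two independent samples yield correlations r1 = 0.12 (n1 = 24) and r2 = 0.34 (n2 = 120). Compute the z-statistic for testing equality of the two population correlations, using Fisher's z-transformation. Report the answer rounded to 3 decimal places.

Fisher z-transforms: z1 = atanh(0.12) = 0.120581, z2 = atanh(0.34) = 0.354093; difference d = -0.233512
Var(d) = 1/21 + 1/117 = 0.0476190 + 0.0085470 = 0.0561660
z = d/√Var(d) = -0.233512 / √0.0561660 = -0.233512 / 0.236994 = -0.985

-0.985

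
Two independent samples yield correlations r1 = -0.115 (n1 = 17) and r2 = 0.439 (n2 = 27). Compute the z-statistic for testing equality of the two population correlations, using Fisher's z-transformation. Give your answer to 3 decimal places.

-1.744

Fisher z-transforms: z1 = atanh(-0.115) = -0.115511, z2 = atanh(0.439) = 0.470991; difference d = -0.586502
Var(d) = 1/14 + 1/24 = 0.0714286 + 0.0416667 = 0.1130953
z = d/√Var(d) = -0.586502 / √0.1130953 = -0.586502 / 0.336296 = -1.744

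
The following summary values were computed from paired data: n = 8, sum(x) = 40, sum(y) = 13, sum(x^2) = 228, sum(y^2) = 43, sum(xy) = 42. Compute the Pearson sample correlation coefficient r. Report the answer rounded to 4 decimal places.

Numerator: nΣxy − (Σx)(Σy) = 8·42 − (40)(13) = -184
Denominator: √[(nΣx²−(Σx)²)(nΣy²−(Σy)²)]
  nΣx²−(Σx)² = 8·228 − 1600 = 224;  nΣy²−(Σy)² = 8·43 − 169 = 175
  √(224·175) = √39200 = 197.9899
r = -184 / 197.9899 = -0.9293

-0.9293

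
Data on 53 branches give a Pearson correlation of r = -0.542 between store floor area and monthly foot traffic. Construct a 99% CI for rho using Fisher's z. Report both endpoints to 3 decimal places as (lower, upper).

(-0.749, -0.238)

Fisher z: z_r = atanh(r) = ½·ln((1+(-0.542))/(1−(-0.542))) = -0.606983
SE(z) = 1/√(n−3) = 1/√50 = 0.141421
99% ⇒ z* = 2.576; margin = 2.576·0.141421 = 0.364300
CI on z-scale: (-0.971283, -0.242683)
Back-transform: tanh(-0.971283) = -0.749268, tanh(-0.242683) = -0.238028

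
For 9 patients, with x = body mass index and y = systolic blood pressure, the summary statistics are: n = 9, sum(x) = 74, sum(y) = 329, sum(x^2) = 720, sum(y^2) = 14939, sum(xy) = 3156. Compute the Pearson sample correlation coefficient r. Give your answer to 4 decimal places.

0.7911

Numerator: nΣxy − (Σx)(Σy) = 9·3156 − (74)(329) = 4058
Denominator: √[(nΣx²−(Σx)²)(nΣy²−(Σy)²)]
  nΣx²−(Σx)² = 9·720 − 5476 = 1004;  nΣy²−(Σy)² = 9·14939 − 108241 = 26210
  √(1004·26210) = √26314840 = 5129.7992
r = 4058 / 5129.7992 = 0.7911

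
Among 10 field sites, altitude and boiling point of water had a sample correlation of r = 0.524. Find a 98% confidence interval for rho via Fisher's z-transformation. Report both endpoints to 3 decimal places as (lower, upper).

z_r = atanh(0.524) = 0.581838;  SE = 1/√(n−3) = 1/√7 = 0.377964
z-limits: 0.581838 ± 2.326·0.377964 = 0.581838 ± 0.879144 = [-0.297306, 1.460982]
ρ-limits: (tanh -0.297306, tanh 1.460982) = (-0.289, 0.898)

(-0.289, 0.898)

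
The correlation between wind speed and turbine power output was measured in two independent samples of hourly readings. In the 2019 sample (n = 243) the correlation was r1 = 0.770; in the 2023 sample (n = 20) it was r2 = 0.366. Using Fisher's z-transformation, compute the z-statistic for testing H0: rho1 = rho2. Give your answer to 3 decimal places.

2.536

Fisher z-transforms: z1 = atanh(0.770) = 1.020328, z2 = atanh(0.366) = 0.383797; difference d = 0.636531
Var(d) = 1/240 + 1/17 = 0.0041667 + 0.0588235 = 0.0629902
z = d/√Var(d) = 0.636531 / √0.0629902 = 0.636531 / 0.250978 = 2.536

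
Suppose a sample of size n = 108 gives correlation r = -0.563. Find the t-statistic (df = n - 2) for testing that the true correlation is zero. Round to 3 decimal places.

1 − r² = 1 − 0.316969 = 0.683031;  √(1−r²) = 0.826457
√(n−2) = √106 = 10.295630
t = r·√(n−2)/√(1−r²) = -0.563 · 10.295630 / 0.826457 = -7.014

-7.014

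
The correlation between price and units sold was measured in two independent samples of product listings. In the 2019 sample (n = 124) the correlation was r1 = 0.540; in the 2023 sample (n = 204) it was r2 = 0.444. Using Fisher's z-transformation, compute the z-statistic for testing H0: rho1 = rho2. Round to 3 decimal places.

1.103

Fisher z-transforms: z1 = atanh(0.540) = 0.604156, z2 = atanh(0.444) = 0.477202; difference d = 0.126954
Var(d) = 1/121 + 1/201 = 0.0082645 + 0.0049751 = 0.0132396
z = d/√Var(d) = 0.126954 / √0.0132396 = 0.126954 / 0.115063 = 1.103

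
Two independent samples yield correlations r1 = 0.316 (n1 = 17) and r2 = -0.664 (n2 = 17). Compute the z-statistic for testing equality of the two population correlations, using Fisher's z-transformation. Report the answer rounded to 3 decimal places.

Fisher z-transforms: z1 = atanh(0.316) = 0.327197, z2 = atanh(-0.664) = -0.799934; difference d = 1.127131
Var(d) = 1/14 + 1/14 = 0.0714286 + 0.0714286 = 0.1428572
z = d/√Var(d) = 1.127131 / √0.1428572 = 1.127131 / 0.377965 = 2.982

2.982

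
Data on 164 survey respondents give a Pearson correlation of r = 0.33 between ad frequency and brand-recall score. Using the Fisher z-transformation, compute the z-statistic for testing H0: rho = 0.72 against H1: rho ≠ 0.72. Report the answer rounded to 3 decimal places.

Fisher z: atanh(0.33) = 0.342828, atanh(0.72) = 0.907645
z = (z_r − z_0)·√(n−3) = (0.342828 − 0.907645)·√161 = -0.564817 · 12.688578 = -7.167

-7.167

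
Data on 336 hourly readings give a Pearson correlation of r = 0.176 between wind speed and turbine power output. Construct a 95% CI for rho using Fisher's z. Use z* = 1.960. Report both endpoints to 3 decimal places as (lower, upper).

(0.070, 0.278)

z_r = atanh(0.176) = 0.177852;  SE = 1/√(n−3) = 1/√333 = 0.054800
z-limits: 0.177852 ± 1.960·0.054800 = 0.177852 ± 0.107408 = [0.070444, 0.285260]
ρ-limits: (tanh 0.070444, tanh 0.285260) = (0.070, 0.278)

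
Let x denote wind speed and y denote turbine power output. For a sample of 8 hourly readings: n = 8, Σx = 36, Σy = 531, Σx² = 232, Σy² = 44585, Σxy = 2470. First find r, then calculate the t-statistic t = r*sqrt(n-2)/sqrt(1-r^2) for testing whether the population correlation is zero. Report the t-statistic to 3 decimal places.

0.245

S_xy = nΣxy − ΣxΣy = 8·2470 − 36·531 = 19760 − 19116 = 644
S_xx = nΣx² − (Σx)² = 8·232 − 36² = 1856 − 1296 = 560
S_yy = nΣy² − (Σy)² = 8·44585 − 531² = 356680 − 281961 = 74719
r = S_xy / √(S_xx·S_yy) = 644 / √(560·74719) = 644 / √41842640 = 644 / 6468.5887 = 0.0996
t = r·√(n−2)/√(1−r²) = 0.0996·√6 / √(1−0.009920) = 0.243969 / 0.995028 = 0.245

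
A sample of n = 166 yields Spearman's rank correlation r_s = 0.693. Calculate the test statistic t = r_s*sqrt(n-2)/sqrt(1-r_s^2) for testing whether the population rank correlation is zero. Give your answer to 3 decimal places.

12.310

t = r_s·√(n−2) / √(1−r_s²) with r_s = 0.693, n = 166
  = 0.693·√164 / √(1 − 0.480249)
  = 0.693·12.806248 / 0.720938
  = 8.874730 / 0.720938 = 12.310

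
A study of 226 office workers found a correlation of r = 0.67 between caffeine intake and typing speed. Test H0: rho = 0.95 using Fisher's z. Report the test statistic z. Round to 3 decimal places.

-15.247

z_r = atanh(0.67) = 0.810743,  z_0 = atanh(0.95) = 1.831781
SE = 1/√(n−3) = 1/√223 = 0.066965
z = (z_r − z_0)/SE = (0.810743 − 1.831781) / 0.066965 = -1.021038 / 0.066965 = -15.247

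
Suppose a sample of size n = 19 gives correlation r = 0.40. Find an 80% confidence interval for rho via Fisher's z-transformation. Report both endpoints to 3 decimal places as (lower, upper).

(0.103, 0.632)

Fisher z: z_r = atanh(r) = ½·ln((1+0.40)/(1−0.40)) = 0.423649
SE(z) = 1/√(n−3) = 1/√16 = 0.250000
80% ⇒ z* = 1.282; margin = 1.282·0.250000 = 0.320500
CI on z-scale: (0.103149, 0.744149)
Back-transform: tanh(0.103149) = 0.102785, tanh(0.744149) = 0.631645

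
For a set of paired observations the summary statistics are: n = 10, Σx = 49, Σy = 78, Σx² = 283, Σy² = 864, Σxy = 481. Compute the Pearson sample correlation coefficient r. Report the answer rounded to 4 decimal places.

0.9435

Numerator: nΣxy − (Σx)(Σy) = 10·481 − (49)(78) = 988
Denominator: √[(nΣx²−(Σx)²)(nΣy²−(Σy)²)]
  nΣx²−(Σx)² = 10·283 − 2401 = 429;  nΣy²−(Σy)² = 10·864 − 6084 = 2556
  √(429·2556) = √1096524 = 1047.1504
r = 988 / 1047.1504 = 0.9435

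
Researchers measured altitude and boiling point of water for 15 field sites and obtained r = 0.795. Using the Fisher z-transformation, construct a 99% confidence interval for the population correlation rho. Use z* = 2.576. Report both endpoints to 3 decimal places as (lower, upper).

(0.329, 0.950)

Fisher z: z_r = atanh(r) = ½·ln((1+0.795)/(1−0.795)) = 1.084875
SE(z) = 1/√(n−3) = 1/√12 = 0.288675
99% ⇒ z* = 2.576; margin = 2.576·0.288675 = 0.743627
CI on z-scale: (0.341248, 1.828502)
Back-transform: tanh(0.341248) = 0.328591, tanh(1.828502) = 0.949679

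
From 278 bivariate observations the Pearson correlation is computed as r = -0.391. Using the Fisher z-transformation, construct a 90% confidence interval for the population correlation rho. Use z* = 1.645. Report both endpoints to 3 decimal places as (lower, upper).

(-0.472, -0.304)

z_r = atanh(-0.391) = -0.412980;  SE = 1/√(n−3) = 1/√275 = 0.060302
z-limits: -0.412980 ± 1.645·0.060302 = -0.412980 ± 0.099197 = [-0.512177, -0.313783]
ρ-limits: (tanh -0.512177, tanh -0.313783) = (-0.472, -0.304)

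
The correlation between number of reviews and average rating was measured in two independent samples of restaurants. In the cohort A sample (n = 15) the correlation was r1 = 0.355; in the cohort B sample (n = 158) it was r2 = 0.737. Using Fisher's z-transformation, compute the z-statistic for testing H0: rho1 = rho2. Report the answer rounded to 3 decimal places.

-1.911

z1 = atanh(0.355) = 0.371153,  z2 = atanh(0.737) = 0.943880
SE = √(1/(n1−3) + 1/(n2−3)) = √(1/12 + 1/155) = √(0.0833333 + 0.0064516) = √0.0897849 = 0.299641
z = (z1 − z2)/SE = (0.371153 − 0.943880) / 0.299641 = -0.572727 / 0.299641 = -1.911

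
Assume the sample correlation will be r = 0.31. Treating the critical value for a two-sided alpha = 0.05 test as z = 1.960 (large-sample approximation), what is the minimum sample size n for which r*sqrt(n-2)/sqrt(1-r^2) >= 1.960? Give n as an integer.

39

r√(n−2)/√(1−r²) ≥ 1.960  ⇔  n−2 ≥ (1.960)²·(1−r²)/r²
(1−r²)/r² = (1−0.0961)/0.0961 = 9.4058
n ≥ 2 + 3.8416·9.4058 = 2 + 36.1333 = 38.1333
⌈38.1333⌉ = 39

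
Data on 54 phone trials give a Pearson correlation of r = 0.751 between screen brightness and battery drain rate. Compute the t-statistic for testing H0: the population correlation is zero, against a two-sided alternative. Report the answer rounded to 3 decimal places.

8.202

t = r·√(n−2) / √(1−r²) with r = 0.751, n = 54
  = 0.751·√52 / √(1 − 0.564001)
  = 0.751·7.211103 / 0.660302
  = 5.415538 / 0.660302 = 8.202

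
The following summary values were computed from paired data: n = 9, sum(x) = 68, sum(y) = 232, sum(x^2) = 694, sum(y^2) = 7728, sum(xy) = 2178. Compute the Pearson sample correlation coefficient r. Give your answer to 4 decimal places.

0.7575

S_xy = nΣxy − ΣxΣy = 9·2178 − 68·232 = 19602 − 15776 = 3826
S_xx = nΣx² − (Σx)² = 9·694 − 68² = 6246 − 4624 = 1622
S_yy = nΣy² − (Σy)² = 9·7728 − 232² = 69552 − 53824 = 15728
r = S_xy / √(S_xx·S_yy) = 3826 / √(1622·15728) = 3826 / √25510816 = 3826 / 5050.8233 = 0.7575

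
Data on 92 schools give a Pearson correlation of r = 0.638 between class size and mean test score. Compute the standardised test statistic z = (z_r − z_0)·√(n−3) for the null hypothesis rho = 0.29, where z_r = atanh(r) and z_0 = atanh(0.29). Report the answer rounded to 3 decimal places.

z_r = atanh(0.638) = 0.754794,  z_0 = atanh(0.29) = 0.298566
SE = 1/√(n−3) = 1/√89 = 0.106000
z = (z_r − z_0)/SE = (0.754794 − 0.298566) / 0.106000 = 0.456228 / 0.106000 = 4.304

4.304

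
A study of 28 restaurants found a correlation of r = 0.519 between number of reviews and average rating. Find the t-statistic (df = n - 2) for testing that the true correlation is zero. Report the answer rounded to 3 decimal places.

1 − r² = 1 − 0.269361 = 0.730639;  √(1−r²) = 0.854774
√(n−2) = √26 = 5.099020
t = r·√(n−2)/√(1−r²) = 0.519 · 5.099020 / 0.854774 = 3.096

3.096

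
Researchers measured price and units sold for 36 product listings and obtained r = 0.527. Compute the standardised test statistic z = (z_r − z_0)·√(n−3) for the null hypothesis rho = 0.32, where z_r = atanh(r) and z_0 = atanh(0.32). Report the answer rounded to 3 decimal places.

1.461

z_r = atanh(0.527) = 0.585982,  z_0 = atanh(0.32) = 0.331647
SE = 1/√(n−3) = 1/√33 = 0.174078
z = (z_r − z_0)/SE = (0.585982 − 0.331647) / 0.174078 = 0.254335 / 0.174078 = 1.461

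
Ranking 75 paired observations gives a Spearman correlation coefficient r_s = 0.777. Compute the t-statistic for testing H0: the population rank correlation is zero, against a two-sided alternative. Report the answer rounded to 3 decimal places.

10.546

1 − r_s² = 1 − 0.603729 = 0.396271;  √(1−r_s²) = 0.629501
√(n−2) = √73 = 8.544004
t = r_s·√(n−2)/√(1−r_s²) = 0.777 · 8.544004 / 0.629501 = 10.546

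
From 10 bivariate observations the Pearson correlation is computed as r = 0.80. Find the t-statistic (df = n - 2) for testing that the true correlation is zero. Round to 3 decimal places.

3.771

t = r·√(n−2) / √(1−r²) with r = 0.80, n = 10
  = 0.80·√8 / √(1 − 0.6400)
  = 0.80·2.828427 / 0.600000
  = 2.262742 / 0.600000 = 3.771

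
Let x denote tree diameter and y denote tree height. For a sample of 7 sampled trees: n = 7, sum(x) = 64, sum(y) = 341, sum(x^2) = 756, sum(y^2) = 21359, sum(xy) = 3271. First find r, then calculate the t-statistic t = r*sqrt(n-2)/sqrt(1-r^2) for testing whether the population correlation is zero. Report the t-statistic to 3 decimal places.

0.386

Numerator: nΣxy − (Σx)(Σy) = 7·3271 − (64)(341) = 1073
Denominator: √[(nΣx²−(Σx)²)(nΣy²−(Σy)²)]
  nΣx²−(Σx)² = 7·756 − 4096 = 1196;  nΣy²−(Σy)² = 7·21359 − 116281 = 33232
  √(1196·33232) = √39745472 = 6304.4010
r = 1073 / 6304.4010 = 0.1702
t = r·√(n−2)/√(1−r²) = 0.1702·√5 / √(1−0.028968) = 0.380579 / 0.985410 = 0.386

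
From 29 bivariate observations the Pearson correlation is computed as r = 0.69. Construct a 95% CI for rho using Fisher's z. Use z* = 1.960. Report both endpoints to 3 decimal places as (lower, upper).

(0.433, 0.843)

z_r = atanh(0.69) = 0.847956;  SE = 1/√(n−3) = 1/√26 = 0.196116
z-limits: 0.847956 ± 1.960·0.196116 = 0.847956 ± 0.384387 = [0.463569, 1.232343]
ρ-limits: (tanh 0.463569, tanh 1.232343) = (0.433, 0.843)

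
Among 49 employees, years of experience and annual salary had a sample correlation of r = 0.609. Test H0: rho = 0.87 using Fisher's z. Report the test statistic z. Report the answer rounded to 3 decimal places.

-4.244

Fisher z: atanh(0.609) = 0.707330, atanh(0.87) = 1.333080
z = (z_r − z_0)·√(n−3) = (0.707330 − 1.333080)·√46 = -0.625750 · 6.782330 = -4.244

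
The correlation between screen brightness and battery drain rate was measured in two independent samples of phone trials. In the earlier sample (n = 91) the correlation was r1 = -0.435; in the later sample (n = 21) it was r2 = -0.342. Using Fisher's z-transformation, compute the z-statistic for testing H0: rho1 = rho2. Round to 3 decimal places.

-0.424

z1 = atanh(-0.435) = -0.466047,  z2 = atanh(-0.342) = -0.356356
SE = √(1/(n1−3) + 1/(n2−3)) = √(1/88 + 1/18) = √(0.0113636 + 0.0555556) = √0.0669192 = 0.258687
z = (z1 − z2)/SE = (-0.466047 − (-0.356356)) / 0.258687 = -0.109691 / 0.258687 = -0.424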